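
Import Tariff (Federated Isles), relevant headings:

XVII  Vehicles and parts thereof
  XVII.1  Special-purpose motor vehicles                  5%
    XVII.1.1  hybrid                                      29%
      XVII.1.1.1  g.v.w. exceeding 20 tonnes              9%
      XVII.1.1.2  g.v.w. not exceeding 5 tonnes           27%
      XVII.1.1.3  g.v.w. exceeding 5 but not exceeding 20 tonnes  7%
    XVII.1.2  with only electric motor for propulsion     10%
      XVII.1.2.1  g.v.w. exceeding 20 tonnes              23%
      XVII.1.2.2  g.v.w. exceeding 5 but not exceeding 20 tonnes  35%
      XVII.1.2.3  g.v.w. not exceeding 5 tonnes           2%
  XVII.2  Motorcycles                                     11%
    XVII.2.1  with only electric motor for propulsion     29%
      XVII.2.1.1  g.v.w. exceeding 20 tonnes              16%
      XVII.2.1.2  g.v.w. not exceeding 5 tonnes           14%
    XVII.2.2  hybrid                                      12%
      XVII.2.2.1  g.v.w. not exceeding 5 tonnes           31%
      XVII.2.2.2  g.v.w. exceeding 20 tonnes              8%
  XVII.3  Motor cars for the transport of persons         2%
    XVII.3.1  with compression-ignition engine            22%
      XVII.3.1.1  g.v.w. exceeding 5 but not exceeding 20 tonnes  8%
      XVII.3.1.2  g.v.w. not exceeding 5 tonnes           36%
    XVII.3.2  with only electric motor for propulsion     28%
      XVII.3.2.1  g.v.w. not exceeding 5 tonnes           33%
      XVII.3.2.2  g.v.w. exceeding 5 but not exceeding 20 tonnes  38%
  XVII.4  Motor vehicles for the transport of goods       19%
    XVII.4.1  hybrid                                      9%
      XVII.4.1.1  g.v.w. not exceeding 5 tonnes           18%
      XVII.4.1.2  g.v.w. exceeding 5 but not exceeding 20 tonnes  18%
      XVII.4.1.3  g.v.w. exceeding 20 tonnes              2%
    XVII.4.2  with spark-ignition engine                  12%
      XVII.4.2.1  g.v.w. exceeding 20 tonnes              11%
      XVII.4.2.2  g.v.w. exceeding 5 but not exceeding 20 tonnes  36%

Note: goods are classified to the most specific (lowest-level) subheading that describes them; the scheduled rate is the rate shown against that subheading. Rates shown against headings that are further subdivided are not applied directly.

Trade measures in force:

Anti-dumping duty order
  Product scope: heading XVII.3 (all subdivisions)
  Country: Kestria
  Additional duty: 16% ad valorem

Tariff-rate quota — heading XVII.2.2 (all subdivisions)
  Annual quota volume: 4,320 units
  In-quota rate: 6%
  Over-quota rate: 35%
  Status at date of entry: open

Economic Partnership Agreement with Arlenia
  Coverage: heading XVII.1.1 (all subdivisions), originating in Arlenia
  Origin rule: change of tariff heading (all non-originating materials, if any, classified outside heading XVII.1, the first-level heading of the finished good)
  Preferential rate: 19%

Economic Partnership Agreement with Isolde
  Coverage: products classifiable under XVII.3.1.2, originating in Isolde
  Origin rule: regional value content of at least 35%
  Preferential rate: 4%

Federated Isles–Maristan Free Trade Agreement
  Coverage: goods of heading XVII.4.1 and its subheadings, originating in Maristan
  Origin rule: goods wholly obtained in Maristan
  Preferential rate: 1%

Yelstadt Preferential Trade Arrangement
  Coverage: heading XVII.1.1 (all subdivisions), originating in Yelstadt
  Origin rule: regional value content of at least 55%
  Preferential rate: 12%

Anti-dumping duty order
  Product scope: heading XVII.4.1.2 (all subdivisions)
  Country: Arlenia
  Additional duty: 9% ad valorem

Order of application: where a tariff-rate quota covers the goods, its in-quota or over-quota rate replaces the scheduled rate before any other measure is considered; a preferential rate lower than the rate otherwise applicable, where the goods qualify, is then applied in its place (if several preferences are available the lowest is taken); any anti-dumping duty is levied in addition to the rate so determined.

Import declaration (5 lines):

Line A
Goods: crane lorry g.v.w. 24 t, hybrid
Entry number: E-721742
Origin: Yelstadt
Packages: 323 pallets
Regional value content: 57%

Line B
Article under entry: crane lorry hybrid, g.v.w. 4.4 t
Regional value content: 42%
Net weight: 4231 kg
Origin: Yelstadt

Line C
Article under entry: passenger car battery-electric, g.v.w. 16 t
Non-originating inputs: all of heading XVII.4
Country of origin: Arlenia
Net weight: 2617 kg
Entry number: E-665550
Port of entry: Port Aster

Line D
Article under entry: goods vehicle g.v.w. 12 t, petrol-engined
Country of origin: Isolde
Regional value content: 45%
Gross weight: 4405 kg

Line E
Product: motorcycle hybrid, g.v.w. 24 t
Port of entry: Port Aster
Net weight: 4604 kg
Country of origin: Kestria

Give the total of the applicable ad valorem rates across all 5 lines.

116%

Line A: crane lorry → XVII.1; hybrid → XVII.1.1; g.v.w. 24 t → XVII.1.1.1. Scheduled 9%. Yelstadt agreement on XVII.1.1: RVC ≥ 55% → 12% available; preference 12% not lower than 9% → no reduction. → 9%.
Line B: crane lorry → XVII.1; hybrid → XVII.1.1; g.v.w. 4.4 t → XVII.1.1.2. Scheduled 27%. Yelstadt agreement on XVII.1.1: RVC < 55%. → 27%.
Line C: passenger car → XVII.3; battery-electric → XVII.3.2; g.v.w. 16 t → XVII.3.2.2. Scheduled 38%. Arlenia agreement on XVII.1.1: XVII.3.2.2 not covered. → 38%.
Line D: goods vehicle → XVII.4; petrol-engined → XVII.4.2; g.v.w. 12 t → XVII.4.2.2. Scheduled 36%. Isolde agreement on XVII.3.1.2: XVII.4.2.2 not covered. → 36%.
Line E: motorcycle → XVII.2; hybrid → XVII.2.2; g.v.w. 24 t → XVII.2.2.2. Scheduled 8%. quota on XVII.2.2 open → in-quota 6%. → 6%.
Sum: 9% + 27% + 38% + 36% + 6% = 116%.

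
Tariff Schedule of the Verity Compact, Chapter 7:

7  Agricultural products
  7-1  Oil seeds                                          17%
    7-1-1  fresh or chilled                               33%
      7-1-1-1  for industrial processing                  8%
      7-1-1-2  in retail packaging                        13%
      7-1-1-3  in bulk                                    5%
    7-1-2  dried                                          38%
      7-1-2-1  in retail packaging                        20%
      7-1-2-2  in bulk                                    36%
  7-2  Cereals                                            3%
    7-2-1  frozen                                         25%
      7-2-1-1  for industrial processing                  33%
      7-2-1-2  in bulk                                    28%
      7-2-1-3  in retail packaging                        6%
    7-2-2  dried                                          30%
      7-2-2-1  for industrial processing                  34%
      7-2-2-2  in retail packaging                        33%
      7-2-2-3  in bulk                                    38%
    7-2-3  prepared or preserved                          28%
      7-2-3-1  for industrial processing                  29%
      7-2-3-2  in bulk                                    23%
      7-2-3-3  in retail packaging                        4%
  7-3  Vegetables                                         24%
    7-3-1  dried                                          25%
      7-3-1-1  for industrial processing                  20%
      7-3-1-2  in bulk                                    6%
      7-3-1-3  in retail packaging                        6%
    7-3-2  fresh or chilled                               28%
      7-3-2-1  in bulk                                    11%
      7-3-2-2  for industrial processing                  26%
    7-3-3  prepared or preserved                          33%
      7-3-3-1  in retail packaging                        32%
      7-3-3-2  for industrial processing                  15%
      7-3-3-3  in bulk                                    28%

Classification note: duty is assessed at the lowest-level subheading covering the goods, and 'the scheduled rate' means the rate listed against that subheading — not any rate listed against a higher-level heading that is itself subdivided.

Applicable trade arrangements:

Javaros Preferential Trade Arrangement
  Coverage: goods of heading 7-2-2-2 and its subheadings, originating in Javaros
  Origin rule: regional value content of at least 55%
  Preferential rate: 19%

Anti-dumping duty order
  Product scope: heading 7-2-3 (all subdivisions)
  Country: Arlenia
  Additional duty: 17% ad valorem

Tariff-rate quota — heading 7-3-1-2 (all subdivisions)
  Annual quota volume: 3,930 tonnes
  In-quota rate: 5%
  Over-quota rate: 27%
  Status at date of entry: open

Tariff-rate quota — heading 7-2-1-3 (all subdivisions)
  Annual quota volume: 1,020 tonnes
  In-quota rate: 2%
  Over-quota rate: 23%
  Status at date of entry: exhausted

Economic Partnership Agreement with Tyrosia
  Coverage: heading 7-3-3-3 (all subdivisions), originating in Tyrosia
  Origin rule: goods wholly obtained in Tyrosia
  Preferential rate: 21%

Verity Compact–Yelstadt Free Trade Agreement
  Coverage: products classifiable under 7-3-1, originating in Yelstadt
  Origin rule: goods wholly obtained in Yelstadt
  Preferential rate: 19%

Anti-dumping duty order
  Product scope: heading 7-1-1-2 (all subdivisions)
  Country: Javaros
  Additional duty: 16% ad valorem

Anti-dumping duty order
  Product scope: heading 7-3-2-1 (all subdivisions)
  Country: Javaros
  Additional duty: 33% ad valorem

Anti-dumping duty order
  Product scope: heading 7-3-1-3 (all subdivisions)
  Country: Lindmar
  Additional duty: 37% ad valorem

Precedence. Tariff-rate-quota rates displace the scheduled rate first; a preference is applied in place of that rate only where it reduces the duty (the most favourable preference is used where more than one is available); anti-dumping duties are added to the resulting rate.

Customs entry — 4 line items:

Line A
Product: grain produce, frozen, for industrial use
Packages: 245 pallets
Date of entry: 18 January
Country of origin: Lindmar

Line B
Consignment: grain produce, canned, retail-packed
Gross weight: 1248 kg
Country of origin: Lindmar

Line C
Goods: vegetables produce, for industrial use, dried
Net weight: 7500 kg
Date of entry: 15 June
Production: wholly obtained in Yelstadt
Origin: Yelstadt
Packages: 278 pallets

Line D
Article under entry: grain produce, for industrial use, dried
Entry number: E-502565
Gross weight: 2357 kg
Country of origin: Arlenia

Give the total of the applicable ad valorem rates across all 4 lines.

Line A: grain → 7-2; frozen → 7-2-1; for industrial use → 7-2-1-1. Scheduled 33%. No special measure applies. → 33%.
Line B: grain → 7-2; canned → 7-2-3; retail-packed → 7-2-3-3. Scheduled 4%. No special measure applies. → 4%.
Line C: vegetables → 7-3; dried → 7-3-1; for industrial use → 7-3-1-1. Scheduled 20%. Yelstadt agreement on 7-3-1: wholly obtained → 19% available; preferential 19%. → 19%.
Line D: grain → 7-2; dried → 7-2-2; for industrial use → 7-2-2-1. Scheduled 34%. No special measure applies. → 34%.
Sum: 33% + 4% + 19% + 34% = 90%.

90%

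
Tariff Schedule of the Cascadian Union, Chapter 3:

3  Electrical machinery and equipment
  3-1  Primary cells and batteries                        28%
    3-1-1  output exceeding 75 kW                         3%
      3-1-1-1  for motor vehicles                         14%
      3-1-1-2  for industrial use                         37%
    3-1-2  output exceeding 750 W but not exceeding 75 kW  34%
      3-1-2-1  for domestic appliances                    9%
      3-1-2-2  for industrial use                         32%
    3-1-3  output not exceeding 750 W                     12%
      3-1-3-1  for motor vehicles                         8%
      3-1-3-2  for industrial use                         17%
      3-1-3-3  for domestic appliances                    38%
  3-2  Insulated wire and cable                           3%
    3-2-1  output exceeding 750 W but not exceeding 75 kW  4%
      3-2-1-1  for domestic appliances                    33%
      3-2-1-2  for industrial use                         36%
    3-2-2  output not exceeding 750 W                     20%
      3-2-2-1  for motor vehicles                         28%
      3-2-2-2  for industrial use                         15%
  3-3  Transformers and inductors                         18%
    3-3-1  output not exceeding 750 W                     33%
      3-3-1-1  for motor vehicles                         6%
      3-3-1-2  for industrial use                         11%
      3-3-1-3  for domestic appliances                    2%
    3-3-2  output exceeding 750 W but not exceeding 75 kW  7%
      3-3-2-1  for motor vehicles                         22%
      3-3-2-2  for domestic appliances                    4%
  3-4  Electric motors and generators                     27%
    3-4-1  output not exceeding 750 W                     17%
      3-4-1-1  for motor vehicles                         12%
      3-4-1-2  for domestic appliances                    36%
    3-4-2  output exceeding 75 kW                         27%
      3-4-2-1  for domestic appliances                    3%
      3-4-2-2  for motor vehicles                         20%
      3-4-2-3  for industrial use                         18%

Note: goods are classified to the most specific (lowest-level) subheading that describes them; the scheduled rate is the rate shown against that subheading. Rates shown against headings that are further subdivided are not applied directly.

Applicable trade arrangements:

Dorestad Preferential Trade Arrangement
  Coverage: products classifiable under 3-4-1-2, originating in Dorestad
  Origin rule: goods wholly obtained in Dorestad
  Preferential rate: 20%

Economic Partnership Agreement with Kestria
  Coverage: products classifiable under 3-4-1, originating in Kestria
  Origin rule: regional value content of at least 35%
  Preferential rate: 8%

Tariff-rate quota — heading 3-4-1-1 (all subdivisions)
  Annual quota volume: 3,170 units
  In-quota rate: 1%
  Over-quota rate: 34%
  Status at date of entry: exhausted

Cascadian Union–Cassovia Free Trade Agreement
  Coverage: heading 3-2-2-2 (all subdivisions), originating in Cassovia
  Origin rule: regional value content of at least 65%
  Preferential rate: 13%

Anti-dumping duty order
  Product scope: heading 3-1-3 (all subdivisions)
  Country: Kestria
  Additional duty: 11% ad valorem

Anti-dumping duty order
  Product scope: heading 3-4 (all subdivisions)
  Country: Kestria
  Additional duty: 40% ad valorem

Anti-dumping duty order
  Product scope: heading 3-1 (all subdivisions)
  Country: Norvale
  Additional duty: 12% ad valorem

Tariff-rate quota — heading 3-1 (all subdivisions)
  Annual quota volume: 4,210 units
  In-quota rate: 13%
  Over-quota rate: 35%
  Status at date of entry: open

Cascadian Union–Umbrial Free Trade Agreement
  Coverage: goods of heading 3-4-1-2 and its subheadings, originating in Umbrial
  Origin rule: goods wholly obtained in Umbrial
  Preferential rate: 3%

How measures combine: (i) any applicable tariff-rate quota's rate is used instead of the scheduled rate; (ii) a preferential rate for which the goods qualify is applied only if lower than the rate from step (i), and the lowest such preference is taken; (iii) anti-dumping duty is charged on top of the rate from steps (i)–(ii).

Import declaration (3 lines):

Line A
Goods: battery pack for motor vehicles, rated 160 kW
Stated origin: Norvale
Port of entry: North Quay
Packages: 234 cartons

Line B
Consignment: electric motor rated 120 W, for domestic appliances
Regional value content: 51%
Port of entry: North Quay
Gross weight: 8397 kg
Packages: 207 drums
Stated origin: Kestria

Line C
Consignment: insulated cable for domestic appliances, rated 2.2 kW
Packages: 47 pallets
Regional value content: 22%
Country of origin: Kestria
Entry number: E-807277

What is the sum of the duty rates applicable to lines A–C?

Line A: battery pack → 3-1; rated 160 kW → 3-1-1; for motor vehicles → 3-1-1-1. Scheduled 14%. quota on 3-1 open → in-quota 13%; anti-dumping (Norvale, 3-1): +12%; total 13% + 12% = 25%. → 25%.
Line B: electric motor → 3-4; rated 120 W → 3-4-1; for domestic appliances → 3-4-1-2. Scheduled 36%. Kestria agreement on 3-4-1: RVC ≥ 35% → 8% available; preferential 8%; anti-dumping (Kestria, 3-4): +40%; total 8% + 40% = 48%. → 48%.
Line C: insulated cable → 3-2; rated 2.2 kW → 3-2-1; for domestic appliances → 3-2-1-1. Scheduled 33%. Kestria agreement on 3-4-1: 3-2-1-1 not covered. → 33%.
Sum: 25% + 48% + 33% = 106%.

106%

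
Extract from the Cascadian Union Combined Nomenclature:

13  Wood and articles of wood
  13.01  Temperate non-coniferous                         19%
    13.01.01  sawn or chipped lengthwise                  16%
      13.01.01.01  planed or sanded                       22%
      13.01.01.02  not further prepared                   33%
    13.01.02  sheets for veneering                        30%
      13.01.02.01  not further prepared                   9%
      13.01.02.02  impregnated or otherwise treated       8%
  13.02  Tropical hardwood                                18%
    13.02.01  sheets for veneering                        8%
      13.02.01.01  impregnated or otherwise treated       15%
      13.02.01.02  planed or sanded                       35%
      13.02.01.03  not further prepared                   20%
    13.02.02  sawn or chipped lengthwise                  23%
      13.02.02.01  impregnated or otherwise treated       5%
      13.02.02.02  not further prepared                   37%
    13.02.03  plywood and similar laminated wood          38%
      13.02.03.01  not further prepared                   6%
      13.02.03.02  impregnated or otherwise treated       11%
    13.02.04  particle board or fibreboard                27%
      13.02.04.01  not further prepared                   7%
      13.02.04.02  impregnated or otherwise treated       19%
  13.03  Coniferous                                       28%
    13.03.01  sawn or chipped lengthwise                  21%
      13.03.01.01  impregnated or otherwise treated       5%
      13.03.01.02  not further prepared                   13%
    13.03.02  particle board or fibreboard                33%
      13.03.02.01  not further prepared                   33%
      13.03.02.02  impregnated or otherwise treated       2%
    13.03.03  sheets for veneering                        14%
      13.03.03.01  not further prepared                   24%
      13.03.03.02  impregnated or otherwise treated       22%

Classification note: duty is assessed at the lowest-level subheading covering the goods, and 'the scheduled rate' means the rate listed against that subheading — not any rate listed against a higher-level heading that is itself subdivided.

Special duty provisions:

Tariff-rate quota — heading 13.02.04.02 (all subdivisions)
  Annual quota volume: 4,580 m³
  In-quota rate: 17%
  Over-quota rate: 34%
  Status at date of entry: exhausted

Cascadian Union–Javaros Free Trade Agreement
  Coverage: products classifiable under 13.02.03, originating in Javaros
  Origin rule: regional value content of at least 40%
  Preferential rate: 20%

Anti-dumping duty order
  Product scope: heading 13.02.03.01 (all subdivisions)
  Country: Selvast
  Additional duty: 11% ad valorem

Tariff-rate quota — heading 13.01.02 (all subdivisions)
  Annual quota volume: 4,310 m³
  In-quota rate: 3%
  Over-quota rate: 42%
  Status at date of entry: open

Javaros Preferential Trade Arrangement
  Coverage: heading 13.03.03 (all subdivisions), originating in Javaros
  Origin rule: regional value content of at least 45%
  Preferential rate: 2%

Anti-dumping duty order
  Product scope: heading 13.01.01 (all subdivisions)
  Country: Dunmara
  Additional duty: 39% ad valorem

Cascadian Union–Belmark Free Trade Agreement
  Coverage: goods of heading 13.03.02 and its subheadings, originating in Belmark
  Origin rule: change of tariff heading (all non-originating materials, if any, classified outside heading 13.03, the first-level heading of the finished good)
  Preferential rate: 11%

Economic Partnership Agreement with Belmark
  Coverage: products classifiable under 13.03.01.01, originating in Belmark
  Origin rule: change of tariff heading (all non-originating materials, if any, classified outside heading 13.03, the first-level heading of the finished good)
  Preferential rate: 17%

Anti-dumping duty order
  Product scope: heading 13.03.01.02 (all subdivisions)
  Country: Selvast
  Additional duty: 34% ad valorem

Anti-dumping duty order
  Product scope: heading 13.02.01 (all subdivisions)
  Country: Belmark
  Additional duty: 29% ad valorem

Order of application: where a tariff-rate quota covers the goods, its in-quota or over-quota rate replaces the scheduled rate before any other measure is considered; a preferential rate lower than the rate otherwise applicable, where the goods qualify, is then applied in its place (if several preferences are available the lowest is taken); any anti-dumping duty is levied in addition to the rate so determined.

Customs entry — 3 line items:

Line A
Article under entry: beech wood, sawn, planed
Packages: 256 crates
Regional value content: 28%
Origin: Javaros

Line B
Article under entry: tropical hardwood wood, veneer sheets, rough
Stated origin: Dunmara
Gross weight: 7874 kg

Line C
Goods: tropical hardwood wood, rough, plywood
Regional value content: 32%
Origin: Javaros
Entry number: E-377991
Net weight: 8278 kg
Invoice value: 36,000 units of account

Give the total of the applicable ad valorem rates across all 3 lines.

Line A: beech → 13.01; sawn → 13.01.01; planed → 13.01.01.01. Scheduled 22%. Javaros agreement on 13.02.03: 13.01.01.01 not covered; Javaros agreement on 13.03.03: 13.01.01.01 not covered. → 22%.
Line B: tropical hardwood → 13.02; veneer sheets → 13.02.01; rough → 13.02.01.03. Scheduled 20%. No special measure applies. → 20%.
Line C: tropical hardwood → 13.02; plywood → 13.02.03; rough → 13.02.03.01. Scheduled 6%. Javaros agreement on 13.02.03: RVC < 40%; Javaros agreement on 13.03.03: 13.02.03.01 not covered. → 6%.
Sum: 22% + 20% + 6% = 48%.

48%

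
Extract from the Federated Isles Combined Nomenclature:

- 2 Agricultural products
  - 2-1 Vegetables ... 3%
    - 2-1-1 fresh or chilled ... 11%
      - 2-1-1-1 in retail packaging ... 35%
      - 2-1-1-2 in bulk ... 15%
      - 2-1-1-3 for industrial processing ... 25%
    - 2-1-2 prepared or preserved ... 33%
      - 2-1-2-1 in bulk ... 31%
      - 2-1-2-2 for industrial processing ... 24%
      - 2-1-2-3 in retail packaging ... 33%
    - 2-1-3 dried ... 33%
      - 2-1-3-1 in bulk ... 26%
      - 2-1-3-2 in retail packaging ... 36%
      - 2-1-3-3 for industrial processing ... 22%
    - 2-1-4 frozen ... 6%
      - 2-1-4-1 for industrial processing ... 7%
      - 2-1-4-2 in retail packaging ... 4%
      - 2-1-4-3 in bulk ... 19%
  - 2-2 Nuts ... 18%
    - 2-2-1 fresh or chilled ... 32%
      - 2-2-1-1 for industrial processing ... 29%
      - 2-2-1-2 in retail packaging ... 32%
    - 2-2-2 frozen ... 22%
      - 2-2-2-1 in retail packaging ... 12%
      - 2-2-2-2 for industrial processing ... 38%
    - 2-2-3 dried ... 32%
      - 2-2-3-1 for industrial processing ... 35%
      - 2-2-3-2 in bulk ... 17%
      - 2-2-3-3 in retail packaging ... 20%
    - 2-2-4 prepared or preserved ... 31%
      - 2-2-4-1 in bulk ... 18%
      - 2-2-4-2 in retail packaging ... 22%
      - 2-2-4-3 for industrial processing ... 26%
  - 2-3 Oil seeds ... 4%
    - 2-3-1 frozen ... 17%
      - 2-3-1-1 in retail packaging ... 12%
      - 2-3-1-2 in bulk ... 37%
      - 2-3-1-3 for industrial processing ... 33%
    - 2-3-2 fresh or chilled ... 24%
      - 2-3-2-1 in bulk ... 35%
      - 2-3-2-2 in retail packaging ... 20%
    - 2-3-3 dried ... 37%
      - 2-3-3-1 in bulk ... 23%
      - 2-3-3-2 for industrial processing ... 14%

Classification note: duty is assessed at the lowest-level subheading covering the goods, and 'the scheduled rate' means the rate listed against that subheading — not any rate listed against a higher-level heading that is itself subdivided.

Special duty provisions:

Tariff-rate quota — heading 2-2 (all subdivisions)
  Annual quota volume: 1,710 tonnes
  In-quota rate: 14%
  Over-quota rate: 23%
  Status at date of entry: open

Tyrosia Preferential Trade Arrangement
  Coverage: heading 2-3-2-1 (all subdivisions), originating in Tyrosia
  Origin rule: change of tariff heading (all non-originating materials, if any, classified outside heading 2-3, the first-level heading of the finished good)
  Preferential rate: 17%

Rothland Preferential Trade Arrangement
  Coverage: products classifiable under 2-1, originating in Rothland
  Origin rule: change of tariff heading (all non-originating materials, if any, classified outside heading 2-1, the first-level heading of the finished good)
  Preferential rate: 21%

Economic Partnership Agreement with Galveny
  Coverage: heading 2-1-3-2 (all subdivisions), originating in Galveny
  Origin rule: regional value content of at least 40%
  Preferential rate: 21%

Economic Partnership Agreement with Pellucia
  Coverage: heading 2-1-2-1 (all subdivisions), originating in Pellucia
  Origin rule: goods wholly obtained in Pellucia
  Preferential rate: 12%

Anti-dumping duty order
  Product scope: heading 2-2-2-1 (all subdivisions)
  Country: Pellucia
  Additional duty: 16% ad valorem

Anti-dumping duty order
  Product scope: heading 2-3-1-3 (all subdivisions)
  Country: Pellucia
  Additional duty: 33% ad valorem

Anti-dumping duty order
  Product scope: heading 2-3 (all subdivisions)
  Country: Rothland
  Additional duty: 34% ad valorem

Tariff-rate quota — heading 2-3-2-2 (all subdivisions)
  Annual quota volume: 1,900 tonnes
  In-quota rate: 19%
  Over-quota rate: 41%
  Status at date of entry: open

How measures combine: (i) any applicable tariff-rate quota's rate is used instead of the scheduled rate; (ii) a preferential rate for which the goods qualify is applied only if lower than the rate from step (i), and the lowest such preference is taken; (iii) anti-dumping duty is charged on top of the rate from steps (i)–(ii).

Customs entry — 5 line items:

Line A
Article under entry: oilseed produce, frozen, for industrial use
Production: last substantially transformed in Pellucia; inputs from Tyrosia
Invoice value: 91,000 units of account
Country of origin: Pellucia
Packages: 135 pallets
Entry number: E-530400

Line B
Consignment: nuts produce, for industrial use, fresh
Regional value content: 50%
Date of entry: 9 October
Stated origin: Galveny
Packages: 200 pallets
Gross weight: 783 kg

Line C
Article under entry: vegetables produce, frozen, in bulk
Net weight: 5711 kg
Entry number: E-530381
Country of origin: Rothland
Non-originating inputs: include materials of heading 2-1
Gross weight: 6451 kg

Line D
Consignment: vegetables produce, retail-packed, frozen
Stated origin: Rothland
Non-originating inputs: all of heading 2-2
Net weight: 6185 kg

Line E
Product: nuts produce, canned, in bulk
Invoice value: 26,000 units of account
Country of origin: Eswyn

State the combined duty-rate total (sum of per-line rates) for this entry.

Line A: oilseed → 2-3; frozen → 2-3-1; for industrial use → 2-3-1-3. Scheduled 33%. Pellucia agreement on 2-1-2-1: 2-3-1-3 not covered; anti-dumping (Pellucia, 2-3-1-3): +33%; total 33% + 33% = 66%. → 66%.
Line B: nuts → 2-2; fresh → 2-2-1; for industrial use → 2-2-1-1. Scheduled 29%. quota on 2-2 open → in-quota 14%; Galveny agreement on 2-1-3-2: 2-2-1-1 not covered. → 14%.
Line C: vegetables → 2-1; frozen → 2-1-4; in bulk → 2-1-4-3. Scheduled 19%. Rothland agreement on 2-1: CTH not met. → 19%.
Line D: vegetables → 2-1; frozen → 2-1-4; retail-packed → 2-1-4-2. Scheduled 4%. Rothland agreement on 2-1: CTH met → 21% available; preference 21% not lower than 4% → no reduction. → 4%.
Line E: nuts → 2-2; canned → 2-2-4; in bulk → 2-2-4-1. Scheduled 18%. quota on 2-2 open → in-quota 14%. → 14%.
Sum: 66% + 14% + 19% + 4% + 14% = 117%.

117%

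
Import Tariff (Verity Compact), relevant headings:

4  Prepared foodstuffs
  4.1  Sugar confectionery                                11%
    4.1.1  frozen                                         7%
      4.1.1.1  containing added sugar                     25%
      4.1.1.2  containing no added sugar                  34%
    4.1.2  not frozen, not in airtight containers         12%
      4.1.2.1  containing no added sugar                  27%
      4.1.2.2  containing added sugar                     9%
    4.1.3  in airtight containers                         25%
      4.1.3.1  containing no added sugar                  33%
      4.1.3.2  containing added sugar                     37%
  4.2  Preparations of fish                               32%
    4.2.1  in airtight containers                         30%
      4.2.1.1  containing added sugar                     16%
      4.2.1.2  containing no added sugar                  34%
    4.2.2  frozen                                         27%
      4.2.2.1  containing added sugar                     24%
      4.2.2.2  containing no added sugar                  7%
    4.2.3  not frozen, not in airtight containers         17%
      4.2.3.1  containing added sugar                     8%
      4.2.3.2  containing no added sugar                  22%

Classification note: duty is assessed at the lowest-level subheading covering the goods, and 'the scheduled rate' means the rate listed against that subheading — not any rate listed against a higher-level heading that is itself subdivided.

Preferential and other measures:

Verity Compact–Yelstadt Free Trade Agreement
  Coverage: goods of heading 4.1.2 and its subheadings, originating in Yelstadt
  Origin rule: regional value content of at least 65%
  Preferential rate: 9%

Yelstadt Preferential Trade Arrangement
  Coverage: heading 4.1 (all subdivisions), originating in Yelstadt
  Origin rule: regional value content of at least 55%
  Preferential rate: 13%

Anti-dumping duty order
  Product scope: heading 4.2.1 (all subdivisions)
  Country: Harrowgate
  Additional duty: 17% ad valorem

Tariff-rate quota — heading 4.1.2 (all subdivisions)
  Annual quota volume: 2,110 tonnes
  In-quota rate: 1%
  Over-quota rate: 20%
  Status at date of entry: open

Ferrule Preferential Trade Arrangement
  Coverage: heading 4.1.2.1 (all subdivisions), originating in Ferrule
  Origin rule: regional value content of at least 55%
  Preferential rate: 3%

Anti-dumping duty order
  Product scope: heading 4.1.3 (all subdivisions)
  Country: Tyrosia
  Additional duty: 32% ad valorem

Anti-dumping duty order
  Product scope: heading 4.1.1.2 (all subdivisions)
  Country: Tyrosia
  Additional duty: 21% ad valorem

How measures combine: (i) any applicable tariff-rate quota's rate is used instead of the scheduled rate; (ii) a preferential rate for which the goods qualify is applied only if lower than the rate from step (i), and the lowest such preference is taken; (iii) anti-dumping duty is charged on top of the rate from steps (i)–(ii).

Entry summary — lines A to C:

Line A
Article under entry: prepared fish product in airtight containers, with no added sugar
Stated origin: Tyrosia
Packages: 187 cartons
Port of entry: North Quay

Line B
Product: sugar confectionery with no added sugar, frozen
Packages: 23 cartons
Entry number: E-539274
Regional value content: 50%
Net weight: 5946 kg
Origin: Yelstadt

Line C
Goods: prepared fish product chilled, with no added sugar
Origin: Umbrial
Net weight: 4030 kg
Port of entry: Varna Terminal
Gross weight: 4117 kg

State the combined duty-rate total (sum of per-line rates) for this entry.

Line A: prepared fish product → 4.2; in airtight containers → 4.2.1; with no added sugar → 4.2.1.2. Scheduled 34%. No special measure applies. → 34%.
Line B: sugar confectionery → 4.1; frozen → 4.1.1; with no added sugar → 4.1.1.2. Scheduled 34%. Yelstadt agreement on 4.1.2: 4.1.1.2 not covered; Yelstadt agreement on 4.1: RVC < 55%. → 34%.
Line C: prepared fish product → 4.2; chilled → 4.2.3; with no added sugar → 4.2.3.2. Scheduled 22%. No special measure applies. → 22%.
Sum: 34% + 34% + 22% = 90%.

90%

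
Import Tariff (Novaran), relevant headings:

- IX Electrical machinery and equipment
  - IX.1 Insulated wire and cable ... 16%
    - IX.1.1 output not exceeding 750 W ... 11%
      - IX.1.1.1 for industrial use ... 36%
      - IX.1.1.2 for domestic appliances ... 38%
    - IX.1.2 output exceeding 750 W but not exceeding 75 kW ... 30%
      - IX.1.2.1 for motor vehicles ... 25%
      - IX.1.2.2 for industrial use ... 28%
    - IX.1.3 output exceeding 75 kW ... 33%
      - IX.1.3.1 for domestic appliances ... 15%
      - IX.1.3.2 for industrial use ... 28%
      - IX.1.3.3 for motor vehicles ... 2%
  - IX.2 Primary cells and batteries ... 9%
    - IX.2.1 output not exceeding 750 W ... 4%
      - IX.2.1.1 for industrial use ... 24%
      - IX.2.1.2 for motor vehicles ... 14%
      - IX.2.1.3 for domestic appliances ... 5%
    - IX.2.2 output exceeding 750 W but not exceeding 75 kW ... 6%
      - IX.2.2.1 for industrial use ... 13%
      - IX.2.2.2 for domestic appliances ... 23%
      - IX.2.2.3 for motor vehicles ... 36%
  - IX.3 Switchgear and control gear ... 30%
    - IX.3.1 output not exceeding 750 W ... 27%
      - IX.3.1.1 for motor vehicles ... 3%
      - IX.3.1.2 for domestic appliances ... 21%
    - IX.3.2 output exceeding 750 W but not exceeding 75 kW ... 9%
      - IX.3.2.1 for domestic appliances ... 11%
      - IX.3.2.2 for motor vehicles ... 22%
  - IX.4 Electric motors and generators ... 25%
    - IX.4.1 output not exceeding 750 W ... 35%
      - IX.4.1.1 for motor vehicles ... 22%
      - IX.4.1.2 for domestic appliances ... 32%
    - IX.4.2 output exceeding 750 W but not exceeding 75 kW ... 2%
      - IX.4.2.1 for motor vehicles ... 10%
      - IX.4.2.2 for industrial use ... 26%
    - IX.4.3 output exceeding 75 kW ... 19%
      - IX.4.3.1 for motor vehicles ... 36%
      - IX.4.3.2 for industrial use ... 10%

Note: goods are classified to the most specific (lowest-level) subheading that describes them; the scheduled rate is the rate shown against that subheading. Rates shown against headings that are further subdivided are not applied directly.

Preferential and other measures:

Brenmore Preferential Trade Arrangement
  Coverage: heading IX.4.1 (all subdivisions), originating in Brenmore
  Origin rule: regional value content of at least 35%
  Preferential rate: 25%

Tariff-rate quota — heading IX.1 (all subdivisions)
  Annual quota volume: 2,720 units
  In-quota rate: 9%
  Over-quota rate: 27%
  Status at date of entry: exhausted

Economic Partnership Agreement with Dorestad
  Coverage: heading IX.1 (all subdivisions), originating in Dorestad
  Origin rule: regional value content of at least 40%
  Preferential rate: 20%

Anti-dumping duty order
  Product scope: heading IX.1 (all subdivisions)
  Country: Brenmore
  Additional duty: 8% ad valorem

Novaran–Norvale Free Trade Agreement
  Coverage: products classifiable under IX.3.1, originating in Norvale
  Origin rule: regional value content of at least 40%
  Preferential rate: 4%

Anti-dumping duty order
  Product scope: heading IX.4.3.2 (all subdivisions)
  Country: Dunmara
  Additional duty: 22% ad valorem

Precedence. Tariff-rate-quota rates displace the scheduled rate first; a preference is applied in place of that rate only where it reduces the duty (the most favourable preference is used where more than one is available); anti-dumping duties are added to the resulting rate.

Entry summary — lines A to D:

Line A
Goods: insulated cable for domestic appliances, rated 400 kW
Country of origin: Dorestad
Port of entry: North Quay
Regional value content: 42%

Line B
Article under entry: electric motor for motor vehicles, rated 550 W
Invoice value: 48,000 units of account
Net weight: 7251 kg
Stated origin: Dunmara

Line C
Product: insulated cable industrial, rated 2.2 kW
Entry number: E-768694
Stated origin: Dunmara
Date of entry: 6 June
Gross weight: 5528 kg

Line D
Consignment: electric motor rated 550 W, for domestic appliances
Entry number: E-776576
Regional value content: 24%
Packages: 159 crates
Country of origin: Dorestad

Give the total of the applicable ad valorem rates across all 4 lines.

Line A: insulated cable → IX.1; rated 400 kW → IX.1.3; for domestic appliances → IX.1.3.1. Scheduled 15%. quota on IX.1 exhausted → over-quota 27%; Dorestad agreement on IX.1: RVC ≥ 40% → 20% available; preferential 20%. → 20%.
Line B: electric motor → IX.4; rated 550 W → IX.4.1; for motor vehicles → IX.4.1.1. Scheduled 22%. No special measure applies. → 22%.
Line C: insulated cable → IX.1; rated 2.2 kW → IX.1.2; industrial → IX.1.2.2. Scheduled 28%. quota on IX.1 exhausted → over-quota 27%. → 27%.
Line D: electric motor → IX.4; rated 550 W → IX.4.1; for domestic appliances → IX.4.1.2. Scheduled 32%. Dorestad agreement on IX.1: IX.4.1.2 not covered. → 32%.
Sum: 20% + 22% + 27% + 32% = 101%.

101%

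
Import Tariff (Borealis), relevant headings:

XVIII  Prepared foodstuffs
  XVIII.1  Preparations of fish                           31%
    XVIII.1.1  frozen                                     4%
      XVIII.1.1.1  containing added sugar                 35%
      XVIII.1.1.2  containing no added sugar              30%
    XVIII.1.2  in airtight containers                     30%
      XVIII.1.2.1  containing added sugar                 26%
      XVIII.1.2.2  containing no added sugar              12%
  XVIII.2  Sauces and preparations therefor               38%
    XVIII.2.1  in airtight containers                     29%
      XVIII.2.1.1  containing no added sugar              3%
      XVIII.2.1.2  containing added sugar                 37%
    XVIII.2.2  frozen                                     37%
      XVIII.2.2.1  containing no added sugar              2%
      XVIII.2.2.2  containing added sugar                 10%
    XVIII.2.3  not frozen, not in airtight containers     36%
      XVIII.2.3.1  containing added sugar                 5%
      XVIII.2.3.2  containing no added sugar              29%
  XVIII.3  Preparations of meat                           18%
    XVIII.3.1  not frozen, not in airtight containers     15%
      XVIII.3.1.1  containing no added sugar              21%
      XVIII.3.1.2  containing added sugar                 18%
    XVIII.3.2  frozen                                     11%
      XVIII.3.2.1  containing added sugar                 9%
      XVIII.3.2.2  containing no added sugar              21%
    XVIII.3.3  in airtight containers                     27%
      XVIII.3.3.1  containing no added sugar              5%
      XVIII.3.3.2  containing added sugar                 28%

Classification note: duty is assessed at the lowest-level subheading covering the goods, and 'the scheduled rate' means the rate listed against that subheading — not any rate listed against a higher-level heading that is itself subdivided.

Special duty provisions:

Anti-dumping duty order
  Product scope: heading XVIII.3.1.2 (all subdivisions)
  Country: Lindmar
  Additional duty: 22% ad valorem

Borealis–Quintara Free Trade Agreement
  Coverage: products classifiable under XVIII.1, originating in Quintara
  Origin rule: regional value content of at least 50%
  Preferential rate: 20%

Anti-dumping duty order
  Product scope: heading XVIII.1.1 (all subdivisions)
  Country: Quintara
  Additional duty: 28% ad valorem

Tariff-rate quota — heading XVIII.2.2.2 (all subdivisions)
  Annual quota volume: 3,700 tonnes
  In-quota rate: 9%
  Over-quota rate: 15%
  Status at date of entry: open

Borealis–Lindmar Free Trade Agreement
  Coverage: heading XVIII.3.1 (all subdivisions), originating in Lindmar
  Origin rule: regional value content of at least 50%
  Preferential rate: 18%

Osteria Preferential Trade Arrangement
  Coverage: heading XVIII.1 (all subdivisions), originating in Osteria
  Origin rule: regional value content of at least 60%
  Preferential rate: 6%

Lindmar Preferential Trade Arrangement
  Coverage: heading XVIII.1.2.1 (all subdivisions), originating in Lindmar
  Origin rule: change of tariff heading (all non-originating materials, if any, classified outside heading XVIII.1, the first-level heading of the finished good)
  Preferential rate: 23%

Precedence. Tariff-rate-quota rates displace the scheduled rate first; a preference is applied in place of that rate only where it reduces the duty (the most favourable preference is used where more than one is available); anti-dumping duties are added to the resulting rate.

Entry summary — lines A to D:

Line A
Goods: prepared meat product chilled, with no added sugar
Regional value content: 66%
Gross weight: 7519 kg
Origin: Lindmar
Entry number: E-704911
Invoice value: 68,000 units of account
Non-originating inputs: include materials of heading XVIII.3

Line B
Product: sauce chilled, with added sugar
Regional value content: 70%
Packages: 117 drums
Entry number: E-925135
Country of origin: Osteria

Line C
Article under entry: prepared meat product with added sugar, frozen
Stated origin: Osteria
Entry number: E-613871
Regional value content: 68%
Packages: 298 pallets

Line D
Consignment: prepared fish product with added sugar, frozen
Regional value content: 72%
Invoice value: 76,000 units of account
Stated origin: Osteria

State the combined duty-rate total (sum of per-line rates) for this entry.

38%

Line A: prepared meat product → XVIII.3; chilled → XVIII.3.1; with no added sugar → XVIII.3.1.1. Scheduled 21%. Lindmar agreement on XVIII.3.1: RVC ≥ 50% → 18% available; Lindmar agreement on XVIII.1.2.1: XVIII.3.1.1 not covered; preferential 18%. → 18%.
Line B: sauce → XVIII.2; chilled → XVIII.2.3; with added sugar → XVIII.2.3.1. Scheduled 5%. Osteria agreement on XVIII.1: XVIII.2.3.1 not covered. → 5%.
Line C: prepared meat product → XVIII.3; frozen → XVIII.3.2; with added sugar → XVIII.3.2.1. Scheduled 9%. Osteria agreement on XVIII.1: XVIII.3.2.1 not covered. → 9%.
Line D: prepared fish product → XVIII.1; frozen → XVIII.1.1; with added sugar → XVIII.1.1.1. Scheduled 35%. Osteria agreement on XVIII.1: RVC ≥ 60% → 6% available; preferential 6%. → 6%.
Sum: 18% + 5% + 9% + 6% = 38%.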